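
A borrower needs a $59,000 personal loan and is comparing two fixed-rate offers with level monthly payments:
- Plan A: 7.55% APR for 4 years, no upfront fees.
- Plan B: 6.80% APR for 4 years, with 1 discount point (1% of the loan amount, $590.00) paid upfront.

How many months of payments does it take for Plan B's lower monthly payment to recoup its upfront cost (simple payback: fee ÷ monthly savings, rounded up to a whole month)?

Plan A: monthly rate = 7.55%/12 = 0.0062917; payment = 59,000 × 0.0062917 / (1 − (1+0.0062917)^−48) = $1,427.93.
Plan B: monthly rate = 6.8%/12 = 0.0056667; payment = 59,000 × 0.0056667 / (1 − (1+0.0056667)^−48) = $1,407.36.
Monthly savings = $1,427.93 − $1,407.36 = $20.57.
Break-even = $590.00 / $20.57 = 28.68 → 29 months.

29 months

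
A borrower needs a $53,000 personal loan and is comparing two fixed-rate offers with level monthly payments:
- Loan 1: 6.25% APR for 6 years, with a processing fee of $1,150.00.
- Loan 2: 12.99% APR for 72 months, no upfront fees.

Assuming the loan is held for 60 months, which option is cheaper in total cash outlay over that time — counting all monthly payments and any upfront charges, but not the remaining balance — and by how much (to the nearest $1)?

Loan 1: at 6.25% the monthly rate is 0.0052083, so the payment is 53,000 × 0.0052083 / (1 − 1.0052083^−72) = $884.63.
Loan 2: at 12.99% the monthly rate is 0.0108250, so the payment is 53,000 × 0.0108250 / (1 − 1.0108250^−72) = $1,063.65.
Over 60 months: Loan 1 costs 60 × $884.63 + $1,150.00 = $54,227.80; Loan 2 costs 60 × $1,063.65 = $63,819.00.
Loan 1 is cheaper by $63,819.00 − $54,227.80 = $9,591.20.

Loan 1 by $9,591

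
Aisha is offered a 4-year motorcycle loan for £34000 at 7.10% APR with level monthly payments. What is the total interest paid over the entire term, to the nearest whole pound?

Monthly rate = 7.1%/12 = 0.0059167; payment = 34,000 × 0.0059167 / (1 − (1+0.0059167)^−48) = £815.75.
Total paid = 48 × £815.75 = £39,156.00; interest = £39,156.00 − £34,000 = £5,156.00.

£5,156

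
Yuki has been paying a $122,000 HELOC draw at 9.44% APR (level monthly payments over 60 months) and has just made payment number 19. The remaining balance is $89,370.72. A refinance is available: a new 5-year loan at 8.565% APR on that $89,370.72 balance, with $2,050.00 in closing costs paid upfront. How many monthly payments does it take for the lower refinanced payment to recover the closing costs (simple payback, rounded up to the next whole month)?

Current payment = 122,000 × 9.44%/12 / (1 − (1+0.0078667)^−60) = $2,558.65.
Refinanced payment = 89,370.72 × 0.0071375 / (1 − (1+0.0071375)^−60) = $1,836.38.
Monthly savings = $2,558.65 − $1,836.38 = $722.27.
Break-even = $2,050.00 / $722.27 = 2.84 → 3 months.

3 months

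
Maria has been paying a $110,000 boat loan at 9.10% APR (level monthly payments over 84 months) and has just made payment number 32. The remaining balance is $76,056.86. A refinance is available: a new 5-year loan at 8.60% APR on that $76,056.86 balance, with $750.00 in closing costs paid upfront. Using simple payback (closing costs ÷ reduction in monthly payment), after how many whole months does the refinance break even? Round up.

4 months

Current payment = 110,000 × 9.1%/12 / (1 − (1+0.0075833)^−84) = $1,775.39.
Refinanced payment = 76,056.86 × 0.0071667 / (1 − (1+0.0071667)^−60) = $1,564.09.
Monthly savings = $1,775.39 − $1,564.09 = $211.30.
Break-even = $750.00 / $211.30 = 3.55 → 4 months.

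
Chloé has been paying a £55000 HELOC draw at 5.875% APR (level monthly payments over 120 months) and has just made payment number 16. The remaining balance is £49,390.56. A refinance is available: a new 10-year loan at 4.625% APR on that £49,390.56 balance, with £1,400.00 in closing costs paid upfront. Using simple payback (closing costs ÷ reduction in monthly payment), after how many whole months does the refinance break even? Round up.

16 months

Current payment = 55,000 × 5.875%/12 / (1 − (1+0.0048958)^−120) = £607.17.
Refinanced payment = 49,390.56 × 0.0038542 / (1 − (1+0.0038542)^−120) = £514.86.
Monthly savings = £607.17 − £514.86 = £92.31.
Break-even = £1,400.00 / £92.31 = 15.17 → 16 months.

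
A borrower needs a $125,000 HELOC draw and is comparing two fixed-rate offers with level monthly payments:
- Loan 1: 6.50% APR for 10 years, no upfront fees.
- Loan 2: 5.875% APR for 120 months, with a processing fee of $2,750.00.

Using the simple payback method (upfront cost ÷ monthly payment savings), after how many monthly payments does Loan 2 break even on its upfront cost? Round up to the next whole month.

70 months

Loan 1: at 6.50% the monthly rate is 0.0054167, so the payment is 125,000 × 0.0054167 / (1 − 1.0054167^−120) = $1,419.35.
Loan 2: at 5.875% the monthly rate is 0.0048958, so the payment is 125,000 × 0.0048958 / (1 − 1.0048958^−120) = $1,379.92.
Monthly savings = $1,419.35 − $1,379.92 = $39.43.
Break-even = $2,750.00 / $39.43 = 69.74 → 70 months.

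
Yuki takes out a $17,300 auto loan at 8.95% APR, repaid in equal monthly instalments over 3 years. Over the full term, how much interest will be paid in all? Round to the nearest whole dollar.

Monthly rate = 8.95%/12 = 0.0074583; payment = 17,300 × 0.0074583 / (1 − (1+0.0074583)^−36) = $549.73.
Total paid = 36 × $549.73 = $19,790.28; interest = $19,790.28 − $17,300 = $2,490.28.

$2,490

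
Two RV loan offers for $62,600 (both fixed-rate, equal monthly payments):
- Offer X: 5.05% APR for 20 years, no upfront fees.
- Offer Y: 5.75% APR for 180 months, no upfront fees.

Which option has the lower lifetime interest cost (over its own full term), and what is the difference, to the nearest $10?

Offer Y by $6,000

Offer X: monthly rate = 5.05%/12 = 0.0042083; payment = 62,600 × 0.0042083 / (1 − (1+0.0042083)^−240) = $414.86.
Total interest on Offer X = 240 × $414.86 − $62,600 = $36,966.40.
Offer Y: monthly rate = 5.75%/12 = 0.0047917; payment = 62,600 × 0.0047917 / (1 − (1+0.0047917)^−180) = $519.84.
Total interest on Offer Y = 180 × $519.84 − $62,600 = $30,971.20.
Offer Y is lower by $5,995.20.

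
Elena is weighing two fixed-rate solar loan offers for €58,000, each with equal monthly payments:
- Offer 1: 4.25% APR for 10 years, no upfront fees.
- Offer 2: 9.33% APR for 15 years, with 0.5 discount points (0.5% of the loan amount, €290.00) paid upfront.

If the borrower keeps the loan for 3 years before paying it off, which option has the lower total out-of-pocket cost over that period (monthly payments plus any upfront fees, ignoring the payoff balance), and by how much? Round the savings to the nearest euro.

Offer 1 by €491

Offer 1: monthly rate = 4.25%/12 = 0.0035417; payment = 58,000 × 0.0035417 / (1 − (1+0.0035417)^−120) = €594.14.
Offer 2: monthly rate = 9.33%/12 = 0.0077750; payment = 58,000 × 0.0077750 / (1 − (1+0.0077750)^−180) = €599.71.
Over 36 months: Offer 1 costs 36 × €594.14 = €21,389.04; Offer 2 costs 36 × €599.71 + €290.00 = €21,879.56.
Offer 1 is cheaper by €21,879.56 − €21,389.04 = €490.52.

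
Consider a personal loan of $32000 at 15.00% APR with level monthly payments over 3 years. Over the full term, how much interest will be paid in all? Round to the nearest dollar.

At 15.00% the monthly rate is 0.0125000, so the payment is 32,000 × 0.0125000 / (1 − 1.0125000^−36) = $1,109.29.
Total paid = 36 × $1,109.29 = $39,934.44; interest = $39,934.44 − $32,000 = $7,934.44.

$7,934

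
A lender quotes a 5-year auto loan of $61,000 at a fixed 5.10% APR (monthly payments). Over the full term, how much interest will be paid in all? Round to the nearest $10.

At 5.10% the monthly rate is 0.0042500, so the payment is 61,000 × 0.0042500 / (1 − 1.0042500^−60) = $1,153.94.
Total paid = 60 × $1,153.94 = $69,236.40; interest = $69,236.40 − $61,000 = $8,236.40.

$8,240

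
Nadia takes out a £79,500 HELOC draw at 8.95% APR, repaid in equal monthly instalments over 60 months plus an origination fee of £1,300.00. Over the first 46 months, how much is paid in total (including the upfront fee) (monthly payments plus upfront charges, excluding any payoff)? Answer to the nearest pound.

At 8.95% the monthly rate is 0.0074583, so the payment is 79,500 × 0.0074583 / (1 − 1.0074583^−60) = £1,648.36.
Total outlay = 46 × £1,648.36 + £1,300.00 = £77,124.56.

£77,125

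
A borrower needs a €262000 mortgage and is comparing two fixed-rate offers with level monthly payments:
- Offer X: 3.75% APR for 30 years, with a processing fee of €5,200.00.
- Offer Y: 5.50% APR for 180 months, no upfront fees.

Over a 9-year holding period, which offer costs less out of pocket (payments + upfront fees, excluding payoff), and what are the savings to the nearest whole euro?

Offer X: at 3.75% the monthly rate is 0.0031250, so the payment is 262,000 × 0.0031250 / (1 − 1.0031250^−360) = €1,213.36.
Offer Y: monthly rate = 5.5%/12 = 0.0045833; payment = 262,000 × 0.0045833 / (1 − (1+0.0045833)^−180) = €2,140.76.
Over 108 months: Offer X costs 108 × €1,213.36 + €5,200.00 = €136,242.88; Offer Y costs 108 × €2,140.76 = €231,202.08.
Offer X is cheaper by €231,202.08 − €136,242.88 = €94,959.20.

Offer X by €94,959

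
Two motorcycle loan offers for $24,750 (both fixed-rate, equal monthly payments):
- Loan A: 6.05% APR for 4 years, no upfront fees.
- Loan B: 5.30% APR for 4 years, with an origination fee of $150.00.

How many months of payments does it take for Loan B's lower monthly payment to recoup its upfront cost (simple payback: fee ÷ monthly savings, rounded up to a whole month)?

18 months

Loan A: monthly rate = 6.05%/12 = 0.0050417; payment = 24,750 × 0.0050417 / (1 − (1+0.0050417)^−48) = $581.82.
Loan B: at 5.30% the monthly rate is 0.0044167, so the payment is 24,750 × 0.0044167 / (1 − 1.0044167^−48) = $573.34.
Monthly savings = $581.82 − $573.34 = $8.48.
Break-even = $150.00 / $8.48 = 17.69 → 18 months.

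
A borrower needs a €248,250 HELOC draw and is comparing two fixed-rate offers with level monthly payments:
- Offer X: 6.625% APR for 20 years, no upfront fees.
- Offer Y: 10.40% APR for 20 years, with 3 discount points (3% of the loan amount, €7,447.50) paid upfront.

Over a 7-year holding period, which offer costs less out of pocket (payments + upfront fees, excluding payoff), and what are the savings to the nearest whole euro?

Offer X by €57,228

Offer X: monthly rate = 6.625%/12 = 0.0055208; payment = 248,250 × 0.0055208 / (1 − (1+0.0055208)^−240) = €1,869.20.
Offer Y: monthly rate = 10.4%/12 = 0.0086667; payment = 248,250 × 0.0086667 / (1 − (1+0.0086667)^−240) = €2,461.82.
Over 84 months: Offer X costs 84 × €1,869.20 = €157,012.80; Offer Y costs 84 × €2,461.82 + €7,447.50 = €214,240.38.
Offer X is cheaper by €214,240.38 − €157,012.80 = €57,227.58.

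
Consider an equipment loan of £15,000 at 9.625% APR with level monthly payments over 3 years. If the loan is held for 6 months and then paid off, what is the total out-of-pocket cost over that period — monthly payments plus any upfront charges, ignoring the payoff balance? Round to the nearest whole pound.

£2,888

At 9.625% the monthly rate is 0.0080208, so the payment is 15,000 × 0.0080208 / (1 − 1.0080208^−36) = £481.37.
Total outlay = 6 × £481.37 = £2,888.22.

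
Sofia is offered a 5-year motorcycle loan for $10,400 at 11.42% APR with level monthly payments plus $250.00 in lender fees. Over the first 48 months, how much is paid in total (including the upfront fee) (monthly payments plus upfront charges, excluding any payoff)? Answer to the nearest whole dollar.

$11,209

At 11.42% the monthly rate is 0.0095167, so the payment is 10,400 × 0.0095167 / (1 − 1.0095167^−60) = $228.31.
Total outlay = 48 × $228.31 + $250.00 = $11,208.88.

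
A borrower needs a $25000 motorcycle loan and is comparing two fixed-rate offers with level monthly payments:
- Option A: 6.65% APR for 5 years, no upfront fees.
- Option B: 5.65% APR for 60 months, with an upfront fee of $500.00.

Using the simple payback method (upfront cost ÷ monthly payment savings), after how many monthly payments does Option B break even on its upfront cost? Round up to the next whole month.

43 months

Option A: at 6.65% the monthly rate is 0.0055417, so the payment is 25,000 × 0.0055417 / (1 − 1.0055417^−60) = $490.91.
Option B: monthly rate = 5.65%/12 = 0.0047083; payment = 25,000 × 0.0047083 / (1 − (1+0.0047083)^−60) = $479.26.
Monthly savings = $490.91 − $479.26 = $11.65.
Break-even = $500.00 / $11.65 = 42.92 → 43 months.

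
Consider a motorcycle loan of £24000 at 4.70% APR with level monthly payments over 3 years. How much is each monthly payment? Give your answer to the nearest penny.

Monthly rate = 4.7%/12 = 0.0039167; payment = 24,000 × 0.0039167 / (1 − (1+0.0039167)^−36) = £716.07.

£716.07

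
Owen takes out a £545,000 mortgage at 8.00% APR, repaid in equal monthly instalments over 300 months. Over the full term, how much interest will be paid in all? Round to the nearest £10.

At 8.00% the monthly rate is 0.0066667, so the payment is 545,000 × 0.0066667 / (1 − 1.0066667^−300) = £4,206.40.
Total paid = 300 × £4,206.40 = £1,261,920.00; interest = £1,261,920.00 − £545,000 = £716,920.00.

£716,920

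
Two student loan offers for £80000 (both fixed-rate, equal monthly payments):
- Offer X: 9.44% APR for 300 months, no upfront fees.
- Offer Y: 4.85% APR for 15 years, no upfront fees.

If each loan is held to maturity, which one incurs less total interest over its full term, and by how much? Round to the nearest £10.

Offer Y by £95,930

Offer X: at 9.44% the monthly rate is 0.0078667, so the payment is 80,000 × 0.0078667 / (1 − 1.0078667^−300) = £695.62.
Total interest on Offer X = 300 × £695.62 − £80,000 = £128,686.00.
Offer Y: at 4.85% the monthly rate is 0.0040417, so the payment is 80,000 × 0.0040417 / (1 − 1.0040417^−180) = £626.40.
Total interest on Offer Y = 180 × £626.40 − £80,000 = £32,752.00.
Offer Y is lower by £95,934.00.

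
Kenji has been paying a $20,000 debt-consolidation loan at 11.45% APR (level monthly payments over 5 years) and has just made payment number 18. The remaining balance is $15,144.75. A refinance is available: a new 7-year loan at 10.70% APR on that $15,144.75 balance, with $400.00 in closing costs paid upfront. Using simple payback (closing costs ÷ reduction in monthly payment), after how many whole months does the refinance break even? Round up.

Current payment = 20,000 × 11.45%/12 / (1 − (1+0.0095417)^−60) = $439.35.
Refinanced payment = 15,144.75 × 0.0089167 / (1 − (1+0.0089167)^−84) = $256.93.
Monthly savings = $439.35 − $256.93 = $182.42.
Break-even = $400.00 / $182.42 = 2.19 → 3 months.

3 months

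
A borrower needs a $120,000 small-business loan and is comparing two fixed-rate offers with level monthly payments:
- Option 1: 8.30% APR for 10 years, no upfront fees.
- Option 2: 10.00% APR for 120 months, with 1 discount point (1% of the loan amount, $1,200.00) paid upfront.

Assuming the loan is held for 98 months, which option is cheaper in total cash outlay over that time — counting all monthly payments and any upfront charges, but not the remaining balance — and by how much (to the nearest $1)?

Option 1: monthly rate = 8.3%/12 = 0.0069167; payment = 120,000 × 0.0069167 / (1 − (1+0.0069167)^−120) = $1,475.02.
Option 2: at 10.00% the monthly rate is 0.0083333, so the payment is 120,000 × 0.0083333 / (1 − 1.0083333^−120) = $1,585.81.
Over 98 months: Option 1 costs 98 × $1,475.02 = $144,551.96; Option 2 costs 98 × $1,585.81 + $1,200.00 = $156,609.38.
Option 1 is cheaper by $156,609.38 − $144,551.96 = $12,057.42.

Option 1 by $12,057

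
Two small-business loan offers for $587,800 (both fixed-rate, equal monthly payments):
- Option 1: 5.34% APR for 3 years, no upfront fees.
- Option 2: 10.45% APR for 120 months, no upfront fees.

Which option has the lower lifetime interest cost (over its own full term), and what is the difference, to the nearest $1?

Option 1 by $312,360

Option 1: at 5.34% the monthly rate is 0.0044500, so the payment is 587,800 × 0.0044500 / (1 − 1.0044500^−36) = $17,706.76.
Total interest on Option 1 = 36 × $17,706.76 − $587,800 = $49,643.36.
Option 2: monthly rate = 10.45%/12 = 0.0087083; payment = 587,800 × 0.0087083 / (1 − (1+0.0087083)^−120) = $7,915.03.
Total interest on Option 2 = 120 × $7,915.03 − $587,800 = $362,003.60.
Option 1 is lower by $312,360.24.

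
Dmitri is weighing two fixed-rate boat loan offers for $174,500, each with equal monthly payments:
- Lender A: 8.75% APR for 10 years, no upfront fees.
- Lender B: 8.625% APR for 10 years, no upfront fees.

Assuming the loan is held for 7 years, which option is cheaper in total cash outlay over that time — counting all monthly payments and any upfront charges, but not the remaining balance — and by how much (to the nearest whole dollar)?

Lender A: at 8.75% the monthly rate is 0.0072917, so the payment is 174,500 × 0.0072917 / (1 − 1.0072917^−120) = $2,186.95.
Lender B: at 8.625% the monthly rate is 0.0071875, so the payment is 174,500 × 0.0071875 / (1 − 1.0071875^−120) = $2,175.23.
Over 84 months: Lender A costs 84 × $2,186.95 = $183,703.80; Lender B costs 84 × $2,175.23 = $182,719.32.
Lender B is cheaper by $183,703.80 − $182,719.32 = $984.48.

Lender B by $984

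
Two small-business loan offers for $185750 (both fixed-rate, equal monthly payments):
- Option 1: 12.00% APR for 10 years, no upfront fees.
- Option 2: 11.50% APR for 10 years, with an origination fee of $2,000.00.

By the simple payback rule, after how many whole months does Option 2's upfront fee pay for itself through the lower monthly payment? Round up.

38 months

Option 1: monthly rate = 12%/12 = 0.0100000; payment = 185,750 × 0.0100000 / (1 − (1+0.0100000)^−120) = $2,664.97.
Option 2: monthly rate = 11.5%/12 = 0.0095833; payment = 185,750 × 0.0095833 / (1 − (1+0.0095833)^−120) = $2,611.56.
Monthly savings = $2,664.97 − $2,611.56 = $53.41.
Break-even = $2,000.00 / $53.41 = 37.45 → 38 months.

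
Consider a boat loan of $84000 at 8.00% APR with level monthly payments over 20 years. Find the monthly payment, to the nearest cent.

Monthly rate = 8%/12 = 0.0066667; payment = 84,000 × 0.0066667 / (1 − (1+0.0066667)^−240) = $702.61.

$702.61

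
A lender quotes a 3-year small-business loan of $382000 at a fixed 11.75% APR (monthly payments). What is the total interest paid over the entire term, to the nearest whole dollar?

$73,123

At 11.75% the monthly rate is 0.0097917, so the payment is 382,000 × 0.0097917 / (1 − 1.0097917^−36) = $12,642.30.
Total paid = 36 × $12,642.30 = $455,122.80; interest = $455,122.80 − $382,000 = $73,122.80.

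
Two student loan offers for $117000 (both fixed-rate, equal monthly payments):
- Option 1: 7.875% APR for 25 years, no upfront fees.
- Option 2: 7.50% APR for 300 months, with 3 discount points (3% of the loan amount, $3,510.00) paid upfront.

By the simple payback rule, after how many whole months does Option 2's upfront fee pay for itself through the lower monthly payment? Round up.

123 months

Option 1: monthly rate = 7.875%/12 = 0.0065625; payment = 117,000 × 0.0065625 / (1 − (1+0.0065625)^−300) = $893.36.
Option 2: at 7.50% the monthly rate is 0.0062500, so the payment is 117,000 × 0.0062500 / (1 − 1.0062500^−300) = $864.62.
Monthly savings = $893.36 − $864.62 = $28.74.
Break-even = $3,510.00 / $28.74 = 122.13 → 123 months.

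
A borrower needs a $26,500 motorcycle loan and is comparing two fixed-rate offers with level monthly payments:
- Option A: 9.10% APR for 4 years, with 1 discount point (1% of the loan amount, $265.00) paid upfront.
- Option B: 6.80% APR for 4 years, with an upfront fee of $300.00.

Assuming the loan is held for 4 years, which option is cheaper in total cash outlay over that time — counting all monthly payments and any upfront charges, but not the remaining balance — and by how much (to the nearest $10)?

Option B by $1,340

Option A: at 9.10% the monthly rate is 0.0075833, so the payment is 26,500 × 0.0075833 / (1 − 1.0075833^−48) = $660.71.
Option B: at 6.80% the monthly rate is 0.0056667, so the payment is 26,500 × 0.0056667 / (1 − 1.0056667^−48) = $632.12.
Over 48 months: Option A costs 48 × $660.71 + $265.00 = $31,979.08; Option B costs 48 × $632.12 + $300.00 = $30,641.76.
Option B is cheaper by $31,979.08 − $30,641.76 = $1,337.32.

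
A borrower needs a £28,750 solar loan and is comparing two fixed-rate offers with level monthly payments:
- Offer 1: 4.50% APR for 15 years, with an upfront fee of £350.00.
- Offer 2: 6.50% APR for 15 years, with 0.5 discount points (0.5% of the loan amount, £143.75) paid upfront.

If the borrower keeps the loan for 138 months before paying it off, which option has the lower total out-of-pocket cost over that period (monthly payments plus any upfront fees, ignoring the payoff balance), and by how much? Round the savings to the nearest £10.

Offer 1 by £4,000

Offer 1: monthly rate = 4.5%/12 = 0.0037500; payment = 28,750 × 0.0037500 / (1 − (1+0.0037500)^−180) = £219.94.
Offer 2: monthly rate = 6.5%/12 = 0.0054167; payment = 28,750 × 0.0054167 / (1 − (1+0.0054167)^−180) = £250.44.
Over 138 months: Offer 1 costs 138 × £219.94 + £350.00 = £30,701.72; Offer 2 costs 138 × £250.44 + £143.75 = £34,704.47.
Offer 1 is cheaper by £34,704.47 − £30,701.72 = £4,002.75.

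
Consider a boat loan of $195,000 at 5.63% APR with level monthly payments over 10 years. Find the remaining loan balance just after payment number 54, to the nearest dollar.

$120,591

With monthly rate i = 5.63%/12 = 0.0046917, the balance after k of n payments is P · [(1+i)^n − (1+i)^k] / [(1+i)^n − 1].
(1+0.0046917)^120 = 1.75362209 and (1+0.0046917)^54 = 1.28757105, so the balance is 195,000 × (1.75362209 − 1.28757105) / (1.75362209 − 1) = $120,590.88.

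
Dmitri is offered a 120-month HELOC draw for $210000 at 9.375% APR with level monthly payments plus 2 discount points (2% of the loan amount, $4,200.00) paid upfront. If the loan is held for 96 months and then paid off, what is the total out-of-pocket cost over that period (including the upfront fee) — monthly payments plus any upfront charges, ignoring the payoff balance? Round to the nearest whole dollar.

Monthly rate = 9.375%/12 = 0.0078125; payment = 210,000 × 0.0078125 / (1 − (1+0.0078125)^−120) = $2,703.00.
Total outlay = 96 × $2,703.00 + $4,200.00 = $263,688.00.

$263,688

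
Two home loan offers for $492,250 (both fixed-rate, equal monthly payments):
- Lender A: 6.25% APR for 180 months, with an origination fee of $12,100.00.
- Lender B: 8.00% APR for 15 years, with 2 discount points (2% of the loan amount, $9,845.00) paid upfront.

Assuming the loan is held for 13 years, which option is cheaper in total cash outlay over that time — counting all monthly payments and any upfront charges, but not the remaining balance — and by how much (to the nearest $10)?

Lender A: at 6.25% the monthly rate is 0.0052083, so the payment is 492,250 × 0.0052083 / (1 − 1.0052083^−180) = $4,220.66.
Lender B: monthly rate = 8%/12 = 0.0066667; payment = 492,250 × 0.0066667 / (1 − (1+0.0066667)^−180) = $4,704.20.
Over 156 months: Lender A costs 156 × $4,220.66 + $12,100.00 = $670,522.96; Lender B costs 156 × $4,704.20 + $9,845.00 = $743,700.20.
Lender A is cheaper by $743,700.20 − $670,522.96 = $73,177.24.

Lender A by $73,180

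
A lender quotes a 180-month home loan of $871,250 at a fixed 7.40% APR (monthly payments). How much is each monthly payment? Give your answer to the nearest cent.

$8,027.16

At 7.40% the monthly rate is 0.0061667, so the payment is 871,250 × 0.0061667 / (1 − 1.0061667^−180) = $8,027.16.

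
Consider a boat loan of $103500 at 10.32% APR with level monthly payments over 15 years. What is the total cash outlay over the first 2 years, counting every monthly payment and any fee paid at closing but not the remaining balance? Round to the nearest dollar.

At 10.32% the monthly rate is 0.0086000, so the payment is 103,500 × 0.0086000 / (1 − 1.0086000^−180) = $1,132.57.
Total outlay = 24 × $1,132.57 = $27,181.68.

$27,182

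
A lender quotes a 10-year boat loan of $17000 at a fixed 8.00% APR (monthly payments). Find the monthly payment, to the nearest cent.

Monthly rate = 8%/12 = 0.0066667; payment = 17,000 × 0.0066667 / (1 − (1+0.0066667)^−120) = $206.26.

$206.26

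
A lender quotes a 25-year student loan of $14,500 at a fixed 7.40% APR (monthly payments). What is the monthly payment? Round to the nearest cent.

Monthly rate = 7.4%/12 = 0.0061667; payment = 14,500 × 0.0061667 / (1 − (1+0.0061667)^−300) = $106.21.

$106.21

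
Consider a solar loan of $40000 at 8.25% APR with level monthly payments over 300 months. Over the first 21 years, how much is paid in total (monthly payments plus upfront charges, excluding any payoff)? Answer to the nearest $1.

$79,476

Monthly rate = 8.25%/12 = 0.0068750; payment = 40,000 × 0.0068750 / (1 − (1+0.0068750)^−300) = $315.38.
Total outlay = 252 × $315.38 = $79,475.76.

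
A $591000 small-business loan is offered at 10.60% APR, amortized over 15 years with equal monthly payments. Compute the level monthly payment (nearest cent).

At 10.60% the monthly rate is 0.0088333, so the payment is 591,000 × 0.0088333 / (1 − 1.0088333^−180) = $6,569.59.

$6,569.59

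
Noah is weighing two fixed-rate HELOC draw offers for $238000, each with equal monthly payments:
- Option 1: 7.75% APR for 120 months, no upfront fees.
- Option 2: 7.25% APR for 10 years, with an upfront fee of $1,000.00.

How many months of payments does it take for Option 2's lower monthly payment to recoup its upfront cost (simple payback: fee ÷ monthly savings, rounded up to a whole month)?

17 months

Option 1: at 7.75% the monthly rate is 0.0064583, so the payment is 238,000 × 0.0064583 / (1 − 1.0064583^−120) = $2,856.25.
Option 2: at 7.25% the monthly rate is 0.0060417, so the payment is 238,000 × 0.0060417 / (1 − 1.0060417^−120) = $2,794.14.
Monthly savings = $2,856.25 − $2,794.14 = $62.11.
Break-even = $1,000.00 / $62.11 = 16.10 → 17 months.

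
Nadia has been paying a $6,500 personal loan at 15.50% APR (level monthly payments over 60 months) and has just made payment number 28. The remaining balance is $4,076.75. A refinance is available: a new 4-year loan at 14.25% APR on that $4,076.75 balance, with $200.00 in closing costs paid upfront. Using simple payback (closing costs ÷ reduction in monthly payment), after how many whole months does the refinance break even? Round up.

Current payment = 6,500 × 15.5%/12 / (1 − (1+0.0129167)^−60) = $156.35.
Refinanced payment = 4,076.75 × 0.0118750 / (1 − (1+0.0118750)^−48) = $111.92.
Monthly savings = $156.35 − $111.92 = $44.43.
Break-even = $200.00 / $44.43 = 4.50 → 5 months.

5 months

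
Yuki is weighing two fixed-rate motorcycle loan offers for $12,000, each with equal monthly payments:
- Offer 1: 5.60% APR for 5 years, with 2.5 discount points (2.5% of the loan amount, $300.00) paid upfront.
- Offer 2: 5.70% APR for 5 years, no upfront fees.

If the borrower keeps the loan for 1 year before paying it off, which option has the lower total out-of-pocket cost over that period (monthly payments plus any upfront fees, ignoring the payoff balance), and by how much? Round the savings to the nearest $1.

Offer 1: at 5.60% the monthly rate is 0.0046667, so the payment is 12,000 × 0.0046667 / (1 − 1.0046667^−60) = $229.77.
Offer 2: monthly rate = 5.7%/12 = 0.0047500; payment = 12,000 × 0.0047500 / (1 − (1+0.0047500)^−60) = $230.32.
Over 12 months: Offer 1 costs 12 × $229.77 + $300.00 = $3,057.24; Offer 2 costs 12 × $230.32 = $2,763.84.
Offer 2 is cheaper by $3,057.24 − $2,763.84 = $293.40.

Offer 2 by $293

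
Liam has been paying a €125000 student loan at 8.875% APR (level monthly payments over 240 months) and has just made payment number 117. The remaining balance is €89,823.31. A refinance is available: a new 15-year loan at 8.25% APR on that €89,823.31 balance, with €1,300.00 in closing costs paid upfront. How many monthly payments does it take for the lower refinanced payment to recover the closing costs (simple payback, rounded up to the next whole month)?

6 months

Current payment = 125,000 × 8.875%/12 / (1 − (1+0.0073958)^−240) = €1,114.63.
Refinanced payment = 89,823.31 × 0.0068750 / (1 − (1+0.0068750)^−180) = €871.41.
Monthly savings = €1,114.63 − €871.41 = €243.22.
Break-even = €1,300.00 / €243.22 = 5.34 → 6 months.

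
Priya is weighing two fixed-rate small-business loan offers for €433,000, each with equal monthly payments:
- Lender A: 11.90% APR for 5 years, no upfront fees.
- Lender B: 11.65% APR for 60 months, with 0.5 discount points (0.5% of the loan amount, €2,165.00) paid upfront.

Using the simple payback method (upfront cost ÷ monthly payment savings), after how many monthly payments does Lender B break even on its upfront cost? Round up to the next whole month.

40 months

Lender A: monthly rate = 11.9%/12 = 0.0099167; payment = 433,000 × 0.0099167 / (1 − (1+0.0099167)^−60) = €9,609.98.
Lender B: monthly rate = 11.65%/12 = 0.0097083; payment = 433,000 × 0.0097083 / (1 − (1+0.0097083)^−60) = €9,555.44.
Monthly savings = €9,609.98 − €9,555.44 = €54.54.
Break-even = €2,165.00 / €54.54 = 39.70 → 40 months.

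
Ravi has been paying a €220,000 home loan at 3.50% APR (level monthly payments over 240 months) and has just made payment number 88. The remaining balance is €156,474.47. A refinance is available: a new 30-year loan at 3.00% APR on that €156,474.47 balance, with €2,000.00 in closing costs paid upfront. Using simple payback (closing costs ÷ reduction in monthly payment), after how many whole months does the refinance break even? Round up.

4 months

Current payment = 220,000 × 3.5%/12 / (1 − (1+0.0029167)^−240) = €1,275.91.
Refinanced payment = 156,474.47 × 0.0025000 / (1 − (1+0.0025000)^−360) = €659.70.
Monthly savings = €1,275.91 − €659.70 = €616.21.
Break-even = €2,000.00 / €616.21 = 3.25 → 4 months.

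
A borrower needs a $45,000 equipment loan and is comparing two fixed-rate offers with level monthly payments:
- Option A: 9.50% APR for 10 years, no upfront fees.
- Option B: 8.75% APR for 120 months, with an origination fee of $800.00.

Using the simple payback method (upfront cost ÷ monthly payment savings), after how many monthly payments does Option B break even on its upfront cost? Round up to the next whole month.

Option A: monthly rate = 9.5%/12 = 0.0079167; payment = 45,000 × 0.0079167 / (1 − (1+0.0079167)^−120) = $582.29.
Option B: at 8.75% the monthly rate is 0.0072917, so the payment is 45,000 × 0.0072917 / (1 − 1.0072917^−120) = $563.97.
Monthly savings = $582.29 − $563.97 = $18.32.
Break-even = $800.00 / $18.32 = 43.67 → 44 months.

44 months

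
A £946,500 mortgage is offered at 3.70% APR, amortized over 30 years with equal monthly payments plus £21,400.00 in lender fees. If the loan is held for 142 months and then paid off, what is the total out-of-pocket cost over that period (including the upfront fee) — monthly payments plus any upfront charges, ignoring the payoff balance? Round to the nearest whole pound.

At 3.70% the monthly rate is 0.0030833, so the payment is 946,500 × 0.0030833 / (1 − 1.0030833^−360) = £4,356.58.
Total outlay = 142 × £4,356.58 + £21,400.00 = £640,034.36.

£640,034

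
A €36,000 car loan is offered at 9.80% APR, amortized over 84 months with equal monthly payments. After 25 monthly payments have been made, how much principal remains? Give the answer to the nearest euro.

€27,719

With monthly rate i = 9.8%/12 = 0.0081667, the balance after k of n payments is P · [(1+i)^n − (1+i)^k] / [(1+i)^n − 1].
(1+0.0081667)^84 = 1.98023196 and (1+0.0081667)^25 = 1.22548600, so the balance is 36,000 × (1.98023196 − 1.22548600) / (1.98023196 − 1) = €27,718.80.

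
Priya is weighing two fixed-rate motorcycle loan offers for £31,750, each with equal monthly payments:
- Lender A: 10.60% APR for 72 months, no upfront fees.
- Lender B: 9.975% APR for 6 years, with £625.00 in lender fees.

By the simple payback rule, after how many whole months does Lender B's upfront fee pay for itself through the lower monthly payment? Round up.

Lender A: monthly rate = 10.6%/12 = 0.0088333; payment = 31,750 × 0.0088333 / (1 − (1+0.0088333)^−72) = £597.85.
Lender B: at 9.975% the monthly rate is 0.0083125, so the payment is 31,750 × 0.0083125 / (1 − 1.0083125^−72) = £587.80.
Monthly savings = £597.85 − £587.80 = £10.05.
Break-even = £625.00 / £10.05 = 62.19 → 63 months.

63 months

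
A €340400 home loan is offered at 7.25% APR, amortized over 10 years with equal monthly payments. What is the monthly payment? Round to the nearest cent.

Monthly rate = 7.25%/12 = 0.0060417; payment = 340,400 × 0.0060417 / (1 − (1+0.0060417)^−120) = €3,996.33.

€3,996.33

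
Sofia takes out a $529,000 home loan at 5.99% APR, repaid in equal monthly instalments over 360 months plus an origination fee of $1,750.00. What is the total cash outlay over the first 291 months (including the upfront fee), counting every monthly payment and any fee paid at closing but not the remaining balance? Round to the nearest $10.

$923,700

At 5.99% the monthly rate is 0.0049917, so the payment is 529,000 × 0.0049917 / (1 − 1.0049917^−360) = $3,168.22.
Total outlay = 291 × $3,168.22 + $1,750.00 = $923,702.02.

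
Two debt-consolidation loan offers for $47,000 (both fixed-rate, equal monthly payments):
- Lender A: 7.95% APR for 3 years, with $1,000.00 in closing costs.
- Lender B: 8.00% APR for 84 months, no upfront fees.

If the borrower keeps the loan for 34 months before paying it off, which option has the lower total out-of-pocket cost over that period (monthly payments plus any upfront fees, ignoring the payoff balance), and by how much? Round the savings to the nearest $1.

Lender B by $26,132

Lender A: at 7.95% the monthly rate is 0.0066250, so the payment is 47,000 × 0.0066250 / (1 − 1.0066250^−36) = $1,471.73.
Lender B: monthly rate = 8%/12 = 0.0066667; payment = 47,000 × 0.0066667 / (1 − (1+0.0066667)^−84) = $732.55.
Over 34 months: Lender A costs 34 × $1,471.73 + $1,000.00 = $51,038.82; Lender B costs 34 × $732.55 = $24,906.70.
Lender B is cheaper by $51,038.82 − $24,906.70 = $26,132.12.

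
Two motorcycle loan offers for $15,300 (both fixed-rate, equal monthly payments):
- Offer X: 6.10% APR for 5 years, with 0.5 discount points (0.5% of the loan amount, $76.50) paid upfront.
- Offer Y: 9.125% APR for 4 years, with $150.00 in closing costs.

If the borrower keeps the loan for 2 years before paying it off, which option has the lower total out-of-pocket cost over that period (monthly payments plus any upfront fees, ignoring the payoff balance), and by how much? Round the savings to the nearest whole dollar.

Offer X: at 6.10% the monthly rate is 0.0050833, so the payment is 15,300 × 0.0050833 / (1 − 1.0050833^−60) = $296.50.
Offer Y: at 9.125% the monthly rate is 0.0076042, so the payment is 15,300 × 0.0076042 / (1 − 1.0076042^−48) = $381.65.
Over 24 months: Offer X costs 24 × $296.50 + $76.50 = $7,192.50; Offer Y costs 24 × $381.65 + $150.00 = $9,309.60.
Offer X is cheaper by $9,309.60 − $7,192.50 = $2,117.10.

Offer X by $2,117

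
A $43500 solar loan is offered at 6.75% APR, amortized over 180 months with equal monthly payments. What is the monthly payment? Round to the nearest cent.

$384.94

At 6.75% the monthly rate is 0.0056250, so the payment is 43,500 × 0.0056250 / (1 − 1.0056250^−180) = $384.94.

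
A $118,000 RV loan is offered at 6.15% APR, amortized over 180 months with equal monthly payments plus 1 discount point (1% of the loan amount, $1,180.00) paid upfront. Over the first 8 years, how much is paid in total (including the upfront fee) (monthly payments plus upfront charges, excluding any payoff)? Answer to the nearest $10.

Monthly rate = 6.15%/12 = 0.0051250; payment = 118,000 × 0.0051250 / (1 − (1+0.0051250)^−180) = $1,005.34.
Total outlay = 96 × $1,005.34 + $1,180.00 = $97,692.64.

$97,690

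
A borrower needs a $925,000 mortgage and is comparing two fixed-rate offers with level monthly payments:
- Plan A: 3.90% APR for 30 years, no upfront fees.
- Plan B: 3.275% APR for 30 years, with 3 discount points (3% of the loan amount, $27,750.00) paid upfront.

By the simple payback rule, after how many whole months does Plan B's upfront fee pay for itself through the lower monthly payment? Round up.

86 months

Plan A: monthly rate = 3.9%/12 = 0.0032500; payment = 925,000 × 0.0032500 / (1 − (1+0.0032500)^−360) = $4,362.93.
Plan B: at 3.275% the monthly rate is 0.0027292, so the payment is 925,000 × 0.0027292 / (1 − 1.0027292^−360) = $4,038.36.
Monthly savings = $4,362.93 − $4,038.36 = $324.57.
Break-even = $27,750.00 / $324.57 = 85.50 → 86 months.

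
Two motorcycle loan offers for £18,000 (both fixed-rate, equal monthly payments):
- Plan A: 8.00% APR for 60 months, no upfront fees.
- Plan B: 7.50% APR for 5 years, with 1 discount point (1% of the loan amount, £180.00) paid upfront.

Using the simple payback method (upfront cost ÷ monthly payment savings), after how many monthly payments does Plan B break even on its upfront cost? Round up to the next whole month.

Plan A: at 8.00% the monthly rate is 0.0066667, so the payment is 18,000 × 0.0066667 / (1 − 1.0066667^−60) = £364.98.
Plan B: monthly rate = 7.5%/12 = 0.0062500; payment = 18,000 × 0.0062500 / (1 − (1+0.0062500)^−60) = £360.68.
Monthly savings = £364.98 − £360.68 = £4.30.
Break-even = £180.00 / £4.30 = 41.86 → 42 months.

42 months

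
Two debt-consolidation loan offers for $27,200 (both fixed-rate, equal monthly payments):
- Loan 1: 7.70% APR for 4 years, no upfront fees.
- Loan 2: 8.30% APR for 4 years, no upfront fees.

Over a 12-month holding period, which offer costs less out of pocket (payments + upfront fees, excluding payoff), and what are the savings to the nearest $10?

Loan 1: at 7.70% the monthly rate is 0.0064167, so the payment is 27,200 × 0.0064167 / (1 − 1.0064167^−48) = $660.21.
Loan 2: at 8.30% the monthly rate is 0.0069167, so the payment is 27,200 × 0.0069167 / (1 − 1.0069167^−48) = $667.87.
Over 12 months: Loan 1 costs 12 × $660.21 = $7,922.52; Loan 2 costs 12 × $667.87 = $8,014.44.
Loan 1 is cheaper by $8,014.44 − $7,922.52 = $91.92.

Loan 1 by $90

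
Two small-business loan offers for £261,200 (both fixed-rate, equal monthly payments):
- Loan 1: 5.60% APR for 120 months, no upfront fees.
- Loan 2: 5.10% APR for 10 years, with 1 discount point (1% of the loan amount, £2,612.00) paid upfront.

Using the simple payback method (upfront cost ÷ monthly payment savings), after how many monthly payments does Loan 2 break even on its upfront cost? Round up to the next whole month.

Loan 1: at 5.60% the monthly rate is 0.0046667, so the payment is 261,200 × 0.0046667 / (1 − 1.0046667^−120) = £2,847.67.
Loan 2: monthly rate = 5.1%/12 = 0.0042500; payment = 261,200 × 0.0042500 / (1 − (1+0.0042500)^−120) = £2,783.22.
Monthly savings = £2,847.67 − £2,783.22 = £64.45.
Break-even = £2,612.00 / £64.45 = 40.53 → 41 months.

41 months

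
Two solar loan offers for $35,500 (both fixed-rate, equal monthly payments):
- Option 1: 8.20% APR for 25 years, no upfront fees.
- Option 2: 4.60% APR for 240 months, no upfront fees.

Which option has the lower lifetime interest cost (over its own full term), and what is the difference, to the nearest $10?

Option 2 by $29,250

Option 1: at 8.20% the monthly rate is 0.0068333, so the payment is 35,500 × 0.0068333 / (1 − 1.0068333^−300) = $278.71.
Total interest on Option 1 = 300 × $278.71 − $35,500 = $48,113.00.
Option 2: at 4.60% the monthly rate is 0.0038333, so the payment is 35,500 × 0.0038333 / (1 − 1.0038333^−240) = $226.51.
Total interest on Option 2 = 240 × $226.51 − $35,500 = $18,862.40.
Option 2 is lower by $29,250.60.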